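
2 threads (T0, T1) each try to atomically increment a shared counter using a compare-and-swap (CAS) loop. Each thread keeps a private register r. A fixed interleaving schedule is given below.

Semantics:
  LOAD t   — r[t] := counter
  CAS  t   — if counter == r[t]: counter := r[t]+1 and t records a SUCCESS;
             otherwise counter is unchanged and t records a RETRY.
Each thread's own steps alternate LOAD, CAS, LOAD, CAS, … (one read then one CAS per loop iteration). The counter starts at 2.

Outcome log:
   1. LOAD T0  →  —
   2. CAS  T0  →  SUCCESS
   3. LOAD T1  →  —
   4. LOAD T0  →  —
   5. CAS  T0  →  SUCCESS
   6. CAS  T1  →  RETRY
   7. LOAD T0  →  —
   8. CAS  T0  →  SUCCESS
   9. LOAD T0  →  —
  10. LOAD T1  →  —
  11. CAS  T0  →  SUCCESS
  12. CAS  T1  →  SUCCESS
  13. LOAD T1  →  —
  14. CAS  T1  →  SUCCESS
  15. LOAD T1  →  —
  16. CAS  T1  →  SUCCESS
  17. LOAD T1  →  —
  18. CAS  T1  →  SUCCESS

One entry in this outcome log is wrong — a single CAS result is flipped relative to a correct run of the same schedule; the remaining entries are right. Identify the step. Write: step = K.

Reference trace:
step 1: T0 LOAD ⇒ load; ctr=2 reg=2
step 2: T0 CAS ⇒ ok; ctr=3 reg=2
step 3: T1 LOAD ⇒ load; ctr=3 reg=3
step 4: T0 LOAD ⇒ load; ctr=3 reg=3
step 5: T0 CAS ⇒ ok; ctr=4 reg=3
step 6: T1 CAS ⇒ retry; ctr=4 reg=3
step 7: T0 LOAD ⇒ load; ctr=4 reg=4
step 8: T0 CAS ⇒ ok; ctr=5 reg=4
step 9: T0 LOAD ⇒ load; ctr=5 reg=5
step 10: T1 LOAD ⇒ load; ctr=5 reg=5
step 11: T0 CAS ⇒ ok; ctr=6 reg=5
step 12: T1 CAS ⇒ retry; ctr=6 reg=5
step 13: T1 LOAD ⇒ load; ctr=6 reg=6
step 14: T1 CAS ⇒ ok; ctr=7 reg=6
step 15: T1 LOAD ⇒ load; ctr=7 reg=7
step 16: T1 CAS ⇒ ok; ctr=8 reg=7
step 17: T1 LOAD ⇒ load; ctr=8 reg=8
step 18: T1 CAS ⇒ ok; ctr=9 reg=8
Flip is step 12.

step = 12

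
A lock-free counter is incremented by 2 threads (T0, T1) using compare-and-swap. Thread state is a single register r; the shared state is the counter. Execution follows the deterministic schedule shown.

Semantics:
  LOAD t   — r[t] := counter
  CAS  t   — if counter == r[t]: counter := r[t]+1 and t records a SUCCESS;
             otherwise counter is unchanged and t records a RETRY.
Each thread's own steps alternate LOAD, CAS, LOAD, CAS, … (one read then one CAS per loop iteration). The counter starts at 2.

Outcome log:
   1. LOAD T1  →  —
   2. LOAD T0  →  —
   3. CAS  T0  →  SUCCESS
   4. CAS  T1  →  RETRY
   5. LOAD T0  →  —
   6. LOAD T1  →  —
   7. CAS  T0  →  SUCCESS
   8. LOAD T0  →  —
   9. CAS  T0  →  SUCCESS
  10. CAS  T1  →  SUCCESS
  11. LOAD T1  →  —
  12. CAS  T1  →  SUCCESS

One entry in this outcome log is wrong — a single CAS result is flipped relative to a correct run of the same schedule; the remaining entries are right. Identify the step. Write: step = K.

step = 10

Re-executing:
#1 T1 reads 2
#2 T0 reads 2
#3 T0 CAS(2→3) writes; counter now 3
#4 T1 CAS(2→3) fails; counter now 3
#5 T0 reads 3
#6 T1 reads 3
#7 T0 CAS(3→4) writes; counter now 4
#8 T0 reads 4
#9 T0 CAS(4→5) writes; counter now 5
#10 T1 CAS(3→4) fails; counter now 5
#11 T1 reads 5
#12 T1 CAS(5→6) writes; counter now 6
Log disagrees first at step 10.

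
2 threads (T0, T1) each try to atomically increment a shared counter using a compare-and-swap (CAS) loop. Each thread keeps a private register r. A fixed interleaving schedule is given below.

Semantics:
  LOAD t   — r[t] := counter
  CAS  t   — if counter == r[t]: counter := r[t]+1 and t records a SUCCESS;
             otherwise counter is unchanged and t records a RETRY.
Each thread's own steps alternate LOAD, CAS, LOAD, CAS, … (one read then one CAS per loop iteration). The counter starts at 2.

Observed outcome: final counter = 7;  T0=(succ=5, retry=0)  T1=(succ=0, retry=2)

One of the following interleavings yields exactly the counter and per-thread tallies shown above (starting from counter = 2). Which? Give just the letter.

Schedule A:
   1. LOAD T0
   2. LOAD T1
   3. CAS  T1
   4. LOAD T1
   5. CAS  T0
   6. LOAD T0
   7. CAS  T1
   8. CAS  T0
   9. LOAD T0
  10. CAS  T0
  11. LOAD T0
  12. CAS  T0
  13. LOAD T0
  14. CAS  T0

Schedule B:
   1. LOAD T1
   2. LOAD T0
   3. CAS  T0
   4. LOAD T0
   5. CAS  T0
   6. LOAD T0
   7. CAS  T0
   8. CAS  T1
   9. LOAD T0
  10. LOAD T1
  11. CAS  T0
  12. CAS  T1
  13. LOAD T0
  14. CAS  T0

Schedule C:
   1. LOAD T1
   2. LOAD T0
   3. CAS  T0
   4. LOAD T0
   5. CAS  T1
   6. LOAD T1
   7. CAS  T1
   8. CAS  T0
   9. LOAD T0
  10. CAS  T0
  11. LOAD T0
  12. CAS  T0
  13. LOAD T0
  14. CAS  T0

Run B:
step 1: T1 LOAD ⇒ load; ctr=2 reg=2
step 2: T0 LOAD ⇒ load; ctr=2 reg=2
step 3: T0 CAS ⇒ ok; ctr=3 reg=2
step 4: T0 LOAD ⇒ load; ctr=3 reg=3
step 5: T0 CAS ⇒ ok; ctr=4 reg=3
step 6: T0 LOAD ⇒ load; ctr=4 reg=4
step 7: T0 CAS ⇒ ok; ctr=5 reg=4
step 8: T1 CAS ⇒ retry; ctr=5 reg=2
step 9: T0 LOAD ⇒ load; ctr=5 reg=5
step 10: T1 LOAD ⇒ load; ctr=5 reg=5
step 11: T0 CAS ⇒ ok; ctr=6 reg=5
step 12: T1 CAS ⇒ retry; ctr=6 reg=5
step 13: T0 LOAD ⇒ load; ctr=6 reg=6
step 14: T0 CAS ⇒ ok; ctr=7 reg=6

B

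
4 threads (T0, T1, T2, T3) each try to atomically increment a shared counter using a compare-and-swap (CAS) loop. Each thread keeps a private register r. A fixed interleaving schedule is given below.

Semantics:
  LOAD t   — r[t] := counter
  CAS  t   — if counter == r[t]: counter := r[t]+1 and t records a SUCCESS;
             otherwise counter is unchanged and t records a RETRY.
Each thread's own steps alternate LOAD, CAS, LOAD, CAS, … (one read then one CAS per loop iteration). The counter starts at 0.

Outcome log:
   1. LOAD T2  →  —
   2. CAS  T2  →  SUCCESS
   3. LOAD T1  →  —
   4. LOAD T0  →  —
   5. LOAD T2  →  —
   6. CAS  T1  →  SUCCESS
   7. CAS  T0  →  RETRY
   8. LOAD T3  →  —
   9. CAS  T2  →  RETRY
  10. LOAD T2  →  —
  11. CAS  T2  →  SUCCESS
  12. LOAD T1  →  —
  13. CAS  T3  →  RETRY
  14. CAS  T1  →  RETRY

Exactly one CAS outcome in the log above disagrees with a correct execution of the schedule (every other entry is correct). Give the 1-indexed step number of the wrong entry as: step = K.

Correct run:
1. LOAD T2 → mem=0 r[T2]=0 [LOAD]
2. CAS T2 → mem=1 r[T2]=0 [OK]
3. LOAD T1 → mem=1 r[T1]=1 [LOAD]
4. LOAD T0 → mem=1 r[T0]=1 [LOAD]
5. LOAD T2 → mem=1 r[T2]=1 [LOAD]
6. CAS T1 → mem=2 r[T1]=1 [OK]
7. CAS T0 → mem=2 r[T0]=1 [RETRY]
8. LOAD T3 → mem=2 r[T3]=2 [LOAD]
9. CAS T2 → mem=2 r[T2]=1 [RETRY]
10. LOAD T2 → mem=2 r[T2]=2 [LOAD]
11. CAS T2 → mem=3 r[T2]=2 [OK]
12. LOAD T1 → mem=3 r[T1]=3 [LOAD]
13. CAS T3 → mem=3 r[T3]=2 [RETRY]
14. CAS T1 → mem=4 r[T1]=3 [OK]
Mismatch at 14.

step = 14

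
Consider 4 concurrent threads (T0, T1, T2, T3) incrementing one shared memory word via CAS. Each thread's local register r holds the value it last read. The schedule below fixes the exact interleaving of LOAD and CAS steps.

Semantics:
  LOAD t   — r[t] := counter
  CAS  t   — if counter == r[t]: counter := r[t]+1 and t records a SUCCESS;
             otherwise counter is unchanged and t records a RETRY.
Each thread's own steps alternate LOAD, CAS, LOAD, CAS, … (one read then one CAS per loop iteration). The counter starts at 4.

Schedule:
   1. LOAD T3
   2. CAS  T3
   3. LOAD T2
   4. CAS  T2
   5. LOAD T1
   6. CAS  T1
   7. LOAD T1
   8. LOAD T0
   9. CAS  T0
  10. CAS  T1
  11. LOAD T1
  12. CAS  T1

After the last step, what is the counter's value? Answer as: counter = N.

counter = 9

#1 T3 reads 4
#2 T3 CAS(4→5) writes; counter now 5
#3 T2 reads 5
#4 T2 CAS(5→6) writes; counter now 6
#5 T1 reads 6
#6 T1 CAS(6→7) writes; counter now 7
#7 T1 reads 7
#8 T0 reads 7
#9 T0 CAS(7→8) writes; counter now 8
#10 T1 CAS(7→8) fails; counter now 8
#11 T1 reads 8
#12 T1 CAS(8→9) writes; counter now 9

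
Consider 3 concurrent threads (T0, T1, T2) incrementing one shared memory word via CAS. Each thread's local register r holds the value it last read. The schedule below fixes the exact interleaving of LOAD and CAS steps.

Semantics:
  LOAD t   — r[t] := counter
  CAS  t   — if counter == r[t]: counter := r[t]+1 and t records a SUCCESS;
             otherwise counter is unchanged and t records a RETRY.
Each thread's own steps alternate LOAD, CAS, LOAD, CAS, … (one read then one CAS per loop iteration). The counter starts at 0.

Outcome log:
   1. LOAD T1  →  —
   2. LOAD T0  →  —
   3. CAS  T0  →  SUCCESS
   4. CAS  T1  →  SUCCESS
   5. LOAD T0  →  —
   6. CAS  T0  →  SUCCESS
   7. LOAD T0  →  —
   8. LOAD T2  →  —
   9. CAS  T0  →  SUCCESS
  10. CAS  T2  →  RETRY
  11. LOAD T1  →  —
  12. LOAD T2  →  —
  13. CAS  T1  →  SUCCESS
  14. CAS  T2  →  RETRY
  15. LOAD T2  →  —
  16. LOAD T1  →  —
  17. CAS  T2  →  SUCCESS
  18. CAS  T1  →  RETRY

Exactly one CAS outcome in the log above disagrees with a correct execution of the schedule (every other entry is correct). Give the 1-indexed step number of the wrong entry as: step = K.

Correct run:
#1 T1 reads 0
#2 T0 reads 0
#3 T0 CAS(0→1) writes; counter now 1
#4 T1 CAS(0→1) fails; counter now 1
#5 T0 reads 1
#6 T0 CAS(1→2) writes; counter now 2
#7 T0 reads 2
#8 T2 reads 2
#9 T0 CAS(2→3) writes; counter now 3
#10 T2 CAS(2→3) fails; counter now 3
#11 T1 reads 3
#12 T2 reads 3
#13 T1 CAS(3→4) writes; counter now 4
#14 T2 CAS(3→4) fails; counter now 4
#15 T2 reads 4
#16 T1 reads 4
#17 T2 CAS(4→5) writes; counter now 5
#18 T1 CAS(4→5) fails; counter now 5
Flip is step 4.

step = 4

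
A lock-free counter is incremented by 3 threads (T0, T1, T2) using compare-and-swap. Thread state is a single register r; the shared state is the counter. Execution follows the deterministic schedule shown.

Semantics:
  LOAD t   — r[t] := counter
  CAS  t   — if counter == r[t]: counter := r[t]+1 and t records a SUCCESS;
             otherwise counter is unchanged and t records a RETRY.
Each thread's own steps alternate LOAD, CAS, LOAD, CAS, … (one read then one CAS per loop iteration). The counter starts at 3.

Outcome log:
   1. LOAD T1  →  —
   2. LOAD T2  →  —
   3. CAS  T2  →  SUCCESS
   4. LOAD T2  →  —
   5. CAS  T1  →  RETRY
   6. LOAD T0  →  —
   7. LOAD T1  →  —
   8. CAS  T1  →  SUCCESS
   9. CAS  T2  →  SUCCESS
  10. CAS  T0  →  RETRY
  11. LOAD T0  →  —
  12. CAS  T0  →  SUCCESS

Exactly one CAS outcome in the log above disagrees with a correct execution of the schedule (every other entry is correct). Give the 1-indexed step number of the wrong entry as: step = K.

step = 9

Reference trace:
   1) LOAD T1:  M=3  r_T1=3
   2) LOAD T2:  M=3  r_T2=3
   3) CAS  T2:  M=4  r_T2=3 ✓
   4) LOAD T2:  M=4  r_T2=4
   5) CAS  T1:  M=4  r_T1=3 ✗
   6) LOAD T0:  M=4  r_T0=4
   7) LOAD T1:  M=4  r_T1=4
   8) CAS  T1:  M=5  r_T1=4 ✓
   9) CAS  T2:  M=5  r_T2=4 ✗
  10) CAS  T0:  M=5  r_T0=4 ✗
  11) LOAD T0:  M=5  r_T0=5
  12) CAS  T0:  M=6  r_T0=5 ✓
Flip is step 9.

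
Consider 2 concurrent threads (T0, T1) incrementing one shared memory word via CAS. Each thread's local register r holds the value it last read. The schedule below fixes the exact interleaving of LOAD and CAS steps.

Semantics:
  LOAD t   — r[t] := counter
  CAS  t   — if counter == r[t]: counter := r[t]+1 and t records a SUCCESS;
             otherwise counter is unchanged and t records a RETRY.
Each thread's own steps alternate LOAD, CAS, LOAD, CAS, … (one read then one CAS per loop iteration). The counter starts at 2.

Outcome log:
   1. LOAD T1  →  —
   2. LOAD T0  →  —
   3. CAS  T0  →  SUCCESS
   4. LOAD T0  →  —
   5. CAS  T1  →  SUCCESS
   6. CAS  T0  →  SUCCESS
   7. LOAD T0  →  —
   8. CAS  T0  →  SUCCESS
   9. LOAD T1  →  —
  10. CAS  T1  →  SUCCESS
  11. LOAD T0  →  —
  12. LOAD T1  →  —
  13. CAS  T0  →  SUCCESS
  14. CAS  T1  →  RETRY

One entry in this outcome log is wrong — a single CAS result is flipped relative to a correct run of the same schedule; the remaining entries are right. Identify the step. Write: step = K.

Reference trace:
T1 LOAD — after: cnt=2, r=2 — load
T0 LOAD — after: cnt=2, r=2 — load
T0 CAS — after: cnt=3, r=2 — ok
T0 LOAD — after: cnt=3, r=3 — load
T1 CAS — after: cnt=3, r=2 — retry
T0 CAS — after: cnt=4, r=3 — ok
T0 LOAD — after: cnt=4, r=4 — load
T0 CAS — after: cnt=5, r=4 — ok
T1 LOAD — after: cnt=5, r=5 — load
T1 CAS — after: cnt=6, r=5 — ok
T0 LOAD — after: cnt=6, r=6 — load
T1 LOAD — after: cnt=6, r=6 — load
T0 CAS — after: cnt=7, r=6 — ok
T1 CAS — after: cnt=7, r=6 — retry
Mismatch at 5.

step = 5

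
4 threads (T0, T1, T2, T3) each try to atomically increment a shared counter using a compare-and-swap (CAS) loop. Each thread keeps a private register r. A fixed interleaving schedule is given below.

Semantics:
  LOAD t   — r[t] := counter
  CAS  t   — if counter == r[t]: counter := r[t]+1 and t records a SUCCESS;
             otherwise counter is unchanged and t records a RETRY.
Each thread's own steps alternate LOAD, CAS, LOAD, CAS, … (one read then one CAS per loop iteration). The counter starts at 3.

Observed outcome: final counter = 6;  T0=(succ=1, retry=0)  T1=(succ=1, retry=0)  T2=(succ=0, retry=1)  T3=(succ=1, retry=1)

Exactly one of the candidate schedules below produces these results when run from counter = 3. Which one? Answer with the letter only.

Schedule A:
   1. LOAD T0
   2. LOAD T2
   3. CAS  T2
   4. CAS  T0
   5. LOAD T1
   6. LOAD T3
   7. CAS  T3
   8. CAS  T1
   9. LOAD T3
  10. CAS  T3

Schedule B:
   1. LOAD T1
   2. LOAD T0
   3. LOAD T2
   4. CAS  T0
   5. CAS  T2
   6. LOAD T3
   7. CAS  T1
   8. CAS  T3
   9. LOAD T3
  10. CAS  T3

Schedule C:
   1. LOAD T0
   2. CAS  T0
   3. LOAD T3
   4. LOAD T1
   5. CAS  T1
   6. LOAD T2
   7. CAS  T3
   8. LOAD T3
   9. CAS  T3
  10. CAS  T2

C

Simulating candidate C:
1. LOAD T0 → mem=3 r[T0]=3 [LOAD]
2. CAS T0 → mem=4 r[T0]=3 [OK]
3. LOAD T3 → mem=4 r[T3]=4 [LOAD]
4. LOAD T1 → mem=4 r[T1]=4 [LOAD]
5. CAS T1 → mem=5 r[T1]=4 [OK]
6. LOAD T2 → mem=5 r[T2]=5 [LOAD]
7. CAS T3 → mem=5 r[T3]=4 [RETRY]
8. LOAD T3 → mem=5 r[T3]=5 [LOAD]
9. CAS T3 → mem=6 r[T3]=5 [OK]
10. CAS T2 → mem=6 r[T2]=5 [RETRY]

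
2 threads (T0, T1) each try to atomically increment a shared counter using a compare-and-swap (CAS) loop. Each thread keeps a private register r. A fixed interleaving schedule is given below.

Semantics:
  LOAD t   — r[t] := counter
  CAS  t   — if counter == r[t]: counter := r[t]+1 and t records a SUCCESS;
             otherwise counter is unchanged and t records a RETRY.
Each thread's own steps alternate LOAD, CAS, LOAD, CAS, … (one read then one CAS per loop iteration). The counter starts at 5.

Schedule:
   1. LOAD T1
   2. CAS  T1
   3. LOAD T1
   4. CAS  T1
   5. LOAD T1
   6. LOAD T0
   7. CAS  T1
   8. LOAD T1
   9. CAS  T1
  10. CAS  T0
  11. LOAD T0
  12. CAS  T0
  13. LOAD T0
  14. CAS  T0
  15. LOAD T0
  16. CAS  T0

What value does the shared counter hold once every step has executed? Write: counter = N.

counter = 12

step 1: T1 LOAD ⇒ load; ctr=5 reg=5
step 2: T1 CAS ⇒ ok; ctr=6 reg=5
step 3: T1 LOAD ⇒ load; ctr=6 reg=6
step 4: T1 CAS ⇒ ok; ctr=7 reg=6
step 5: T1 LOAD ⇒ load; ctr=7 reg=7
step 6: T0 LOAD ⇒ load; ctr=7 reg=7
step 7: T1 CAS ⇒ ok; ctr=8 reg=7
step 8: T1 LOAD ⇒ load; ctr=8 reg=8
step 9: T1 CAS ⇒ ok; ctr=9 reg=8
step 10: T0 CAS ⇒ retry; ctr=9 reg=7
step 11: T0 LOAD ⇒ load; ctr=9 reg=9
step 12: T0 CAS ⇒ ok; ctr=10 reg=9
step 13: T0 LOAD ⇒ load; ctr=10 reg=10
step 14: T0 CAS ⇒ ok; ctr=11 reg=10
step 15: T0 LOAD ⇒ load; ctr=11 reg=11
step 16: T0 CAS ⇒ ok; ctr=12 reg=11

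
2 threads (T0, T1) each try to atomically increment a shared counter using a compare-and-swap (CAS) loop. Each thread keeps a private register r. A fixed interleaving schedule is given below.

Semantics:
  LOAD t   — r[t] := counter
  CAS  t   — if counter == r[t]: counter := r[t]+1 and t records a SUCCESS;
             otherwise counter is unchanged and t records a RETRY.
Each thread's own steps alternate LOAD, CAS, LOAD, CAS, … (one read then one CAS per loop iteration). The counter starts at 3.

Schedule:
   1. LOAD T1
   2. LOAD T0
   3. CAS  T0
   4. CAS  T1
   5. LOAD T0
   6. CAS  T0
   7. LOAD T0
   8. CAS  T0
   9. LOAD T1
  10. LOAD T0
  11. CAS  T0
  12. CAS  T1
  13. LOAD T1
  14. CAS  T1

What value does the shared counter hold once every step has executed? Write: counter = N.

1. LOAD T1 → mem=3 r[T1]=3 [LOAD]
2. LOAD T0 → mem=3 r[T0]=3 [LOAD]
3. CAS T0 → mem=4 r[T0]=3 [OK]
4. CAS T1 → mem=4 r[T1]=3 [RETRY]
5. LOAD T0 → mem=4 r[T0]=4 [LOAD]
6. CAS T0 → mem=5 r[T0]=4 [OK]
7. LOAD T0 → mem=5 r[T0]=5 [LOAD]
8. CAS T0 → mem=6 r[T0]=5 [OK]
9. LOAD T1 → mem=6 r[T1]=6 [LOAD]
10. LOAD T0 → mem=6 r[T0]=6 [LOAD]
11. CAS T0 → mem=7 r[T0]=6 [OK]
12. CAS T1 → mem=7 r[T1]=6 [RETRY]
13. LOAD T1 → mem=7 r[T1]=7 [LOAD]
14. CAS T1 → mem=8 r[T1]=7 [OK]

counter = 8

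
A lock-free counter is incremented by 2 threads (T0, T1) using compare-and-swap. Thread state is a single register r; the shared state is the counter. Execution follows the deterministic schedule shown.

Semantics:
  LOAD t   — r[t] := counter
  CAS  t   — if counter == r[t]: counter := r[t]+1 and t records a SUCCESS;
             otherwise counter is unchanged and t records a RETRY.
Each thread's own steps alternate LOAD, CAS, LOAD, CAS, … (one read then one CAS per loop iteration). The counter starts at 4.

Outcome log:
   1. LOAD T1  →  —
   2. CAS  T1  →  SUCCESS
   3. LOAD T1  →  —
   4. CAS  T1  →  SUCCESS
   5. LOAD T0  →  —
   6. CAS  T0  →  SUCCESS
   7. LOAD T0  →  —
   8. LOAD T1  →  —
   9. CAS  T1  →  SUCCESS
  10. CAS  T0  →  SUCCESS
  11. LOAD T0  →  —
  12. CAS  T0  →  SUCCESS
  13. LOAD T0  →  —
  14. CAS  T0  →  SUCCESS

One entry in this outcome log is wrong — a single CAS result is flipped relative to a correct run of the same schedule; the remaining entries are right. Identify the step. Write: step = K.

Reference trace:
#1 T1 reads 4
#2 T1 CAS(4→5) writes; counter now 5
#3 T1 reads 5
#4 T1 CAS(5→6) writes; counter now 6
#5 T0 reads 6
#6 T0 CAS(6→7) writes; counter now 7
#7 T0 reads 7
#8 T1 reads 7
#9 T1 CAS(7→8) writes; counter now 8
#10 T0 CAS(7→8) fails; counter now 8
#11 T0 reads 8
#12 T0 CAS(8→9) writes; counter now 9
#13 T0 reads 9
#14 T0 CAS(9→10) writes; counter now 10
Flip is step 10.

step = 10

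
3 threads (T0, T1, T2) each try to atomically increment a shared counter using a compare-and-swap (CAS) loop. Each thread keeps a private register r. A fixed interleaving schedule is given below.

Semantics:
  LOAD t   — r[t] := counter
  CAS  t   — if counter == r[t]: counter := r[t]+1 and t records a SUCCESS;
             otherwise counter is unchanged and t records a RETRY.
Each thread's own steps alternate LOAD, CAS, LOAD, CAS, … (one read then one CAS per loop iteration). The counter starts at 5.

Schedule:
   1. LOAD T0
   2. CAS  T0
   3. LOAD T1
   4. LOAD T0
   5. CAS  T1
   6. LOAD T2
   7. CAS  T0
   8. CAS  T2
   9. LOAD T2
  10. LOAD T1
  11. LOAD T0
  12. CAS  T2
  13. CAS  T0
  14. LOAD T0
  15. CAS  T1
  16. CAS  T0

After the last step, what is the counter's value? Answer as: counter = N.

1. LOAD T0 → mem=5 r[T0]=5 [LOAD]
2. CAS T0 → mem=6 r[T0]=5 [OK]
3. LOAD T1 → mem=6 r[T1]=6 [LOAD]
4. LOAD T0 → mem=6 r[T0]=6 [LOAD]
5. CAS T1 → mem=7 r[T1]=6 [OK]
6. LOAD T2 → mem=7 r[T2]=7 [LOAD]
7. CAS T0 → mem=7 r[T0]=6 [RETRY]
8. CAS T2 → mem=8 r[T2]=7 [OK]
9. LOAD T2 → mem=8 r[T2]=8 [LOAD]
10. LOAD T1 → mem=8 r[T1]=8 [LOAD]
11. LOAD T0 → mem=8 r[T0]=8 [LOAD]
12. CAS T2 → mem=9 r[T2]=8 [OK]
13. CAS T0 → mem=9 r[T0]=8 [RETRY]
14. LOAD T0 → mem=9 r[T0]=9 [LOAD]
15. CAS T1 → mem=9 r[T1]=8 [RETRY]
16. CAS T0 → mem=10 r[T0]=9 [OK]

counter = 10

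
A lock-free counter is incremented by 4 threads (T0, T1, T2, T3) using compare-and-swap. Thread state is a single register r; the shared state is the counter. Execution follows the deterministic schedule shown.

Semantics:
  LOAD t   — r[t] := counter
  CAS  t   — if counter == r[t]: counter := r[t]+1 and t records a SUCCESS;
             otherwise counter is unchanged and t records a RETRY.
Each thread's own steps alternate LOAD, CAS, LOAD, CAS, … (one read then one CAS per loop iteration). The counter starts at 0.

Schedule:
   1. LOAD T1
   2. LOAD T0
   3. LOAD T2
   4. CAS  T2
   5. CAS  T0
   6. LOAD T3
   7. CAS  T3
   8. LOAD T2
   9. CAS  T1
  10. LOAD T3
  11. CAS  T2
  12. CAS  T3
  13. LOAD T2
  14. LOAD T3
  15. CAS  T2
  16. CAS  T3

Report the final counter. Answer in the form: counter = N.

counter = 4

step 1: T1 LOAD ⇒ load; ctr=0 reg=0
step 2: T0 LOAD ⇒ load; ctr=0 reg=0
step 3: T2 LOAD ⇒ load; ctr=0 reg=0
step 4: T2 CAS ⇒ ok; ctr=1 reg=0
step 5: T0 CAS ⇒ retry; ctr=1 reg=0
step 6: T3 LOAD ⇒ load; ctr=1 reg=1
step 7: T3 CAS ⇒ ok; ctr=2 reg=1
step 8: T2 LOAD ⇒ load; ctr=2 reg=2
step 9: T1 CAS ⇒ retry; ctr=2 reg=0
step 10: T3 LOAD ⇒ load; ctr=2 reg=2
step 11: T2 CAS ⇒ ok; ctr=3 reg=2
step 12: T3 CAS ⇒ retry; ctr=3 reg=2
step 13: T2 LOAD ⇒ load; ctr=3 reg=3
step 14: T3 LOAD ⇒ load; ctr=3 reg=3
step 15: T2 CAS ⇒ ok; ctr=4 reg=3
step 16: T3 CAS ⇒ retry; ctr=4 reg=3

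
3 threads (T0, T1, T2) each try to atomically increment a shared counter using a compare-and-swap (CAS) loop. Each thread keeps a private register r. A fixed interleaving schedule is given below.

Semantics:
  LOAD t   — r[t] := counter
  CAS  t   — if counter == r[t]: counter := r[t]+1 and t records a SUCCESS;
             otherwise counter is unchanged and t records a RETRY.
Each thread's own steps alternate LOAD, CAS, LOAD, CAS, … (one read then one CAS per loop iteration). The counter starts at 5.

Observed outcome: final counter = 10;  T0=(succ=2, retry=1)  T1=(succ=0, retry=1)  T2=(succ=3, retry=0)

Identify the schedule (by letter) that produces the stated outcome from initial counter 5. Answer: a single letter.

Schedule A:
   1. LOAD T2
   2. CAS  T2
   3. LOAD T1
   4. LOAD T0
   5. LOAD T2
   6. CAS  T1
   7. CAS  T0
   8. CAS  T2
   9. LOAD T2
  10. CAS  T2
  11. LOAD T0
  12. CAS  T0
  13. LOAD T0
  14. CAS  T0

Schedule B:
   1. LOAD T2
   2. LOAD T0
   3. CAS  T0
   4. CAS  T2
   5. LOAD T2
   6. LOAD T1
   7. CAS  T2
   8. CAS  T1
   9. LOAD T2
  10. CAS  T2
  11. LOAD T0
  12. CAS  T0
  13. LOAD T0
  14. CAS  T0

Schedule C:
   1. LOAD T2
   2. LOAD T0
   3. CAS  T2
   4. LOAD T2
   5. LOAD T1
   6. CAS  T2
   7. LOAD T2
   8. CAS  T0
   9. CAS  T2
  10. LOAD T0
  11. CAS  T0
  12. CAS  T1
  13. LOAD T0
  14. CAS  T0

Tracing schedule C:
T2 LOAD — after: cnt=5, r=5 — load
T0 LOAD — after: cnt=5, r=5 — load
T2 CAS — after: cnt=6, r=5 — ok
T2 LOAD — after: cnt=6, r=6 — load
T1 LOAD — after: cnt=6, r=6 — load
T2 CAS — after: cnt=7, r=6 — ok
T2 LOAD — after: cnt=7, r=7 — load
T0 CAS — after: cnt=7, r=5 — retry
T2 CAS — after: cnt=8, r=7 — ok
T0 LOAD — after: cnt=8, r=8 — load
T0 CAS — after: cnt=9, r=8 — ok
T1 CAS — after: cnt=9, r=6 — retry
T0 LOAD — after: cnt=9, r=9 — load
T0 CAS — after: cnt=10, r=9 — ok

C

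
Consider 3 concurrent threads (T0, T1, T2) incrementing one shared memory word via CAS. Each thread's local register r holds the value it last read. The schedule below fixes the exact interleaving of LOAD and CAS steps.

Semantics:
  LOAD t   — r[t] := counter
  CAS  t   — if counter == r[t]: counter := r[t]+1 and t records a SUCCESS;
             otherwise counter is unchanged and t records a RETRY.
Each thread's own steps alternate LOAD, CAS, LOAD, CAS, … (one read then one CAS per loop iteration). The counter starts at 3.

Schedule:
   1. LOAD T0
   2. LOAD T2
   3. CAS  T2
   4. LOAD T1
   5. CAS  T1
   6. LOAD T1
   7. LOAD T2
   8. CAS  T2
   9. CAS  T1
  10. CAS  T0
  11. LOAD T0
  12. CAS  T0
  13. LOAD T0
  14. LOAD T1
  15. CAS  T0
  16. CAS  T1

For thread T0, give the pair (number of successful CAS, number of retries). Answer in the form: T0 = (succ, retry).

T0 = (2, 1)

   1) LOAD T0:  M=3  r_T0=3
   2) LOAD T2:  M=3  r_T2=3
   3) CAS  T2:  M=4  r_T2=3 ✓
   4) LOAD T1:  M=4  r_T1=4
   5) CAS  T1:  M=5  r_T1=4 ✓
   6) LOAD T1:  M=5  r_T1=5
   7) LOAD T2:  M=5  r_T2=5
   8) CAS  T2:  M=6  r_T2=5 ✓
   9) CAS  T1:  M=6  r_T1=5 ✗
  10) CAS  T0:  M=6  r_T0=3 ✗
  11) LOAD T0:  M=6  r_T0=6
  12) CAS  T0:  M=7  r_T0=6 ✓
  13) LOAD T0:  M=7  r_T0=7
  14) LOAD T1:  M=7  r_T1=7
  15) CAS  T0:  M=8  r_T0=7 ✓
  16) CAS  T1:  M=8  r_T1=7 ✗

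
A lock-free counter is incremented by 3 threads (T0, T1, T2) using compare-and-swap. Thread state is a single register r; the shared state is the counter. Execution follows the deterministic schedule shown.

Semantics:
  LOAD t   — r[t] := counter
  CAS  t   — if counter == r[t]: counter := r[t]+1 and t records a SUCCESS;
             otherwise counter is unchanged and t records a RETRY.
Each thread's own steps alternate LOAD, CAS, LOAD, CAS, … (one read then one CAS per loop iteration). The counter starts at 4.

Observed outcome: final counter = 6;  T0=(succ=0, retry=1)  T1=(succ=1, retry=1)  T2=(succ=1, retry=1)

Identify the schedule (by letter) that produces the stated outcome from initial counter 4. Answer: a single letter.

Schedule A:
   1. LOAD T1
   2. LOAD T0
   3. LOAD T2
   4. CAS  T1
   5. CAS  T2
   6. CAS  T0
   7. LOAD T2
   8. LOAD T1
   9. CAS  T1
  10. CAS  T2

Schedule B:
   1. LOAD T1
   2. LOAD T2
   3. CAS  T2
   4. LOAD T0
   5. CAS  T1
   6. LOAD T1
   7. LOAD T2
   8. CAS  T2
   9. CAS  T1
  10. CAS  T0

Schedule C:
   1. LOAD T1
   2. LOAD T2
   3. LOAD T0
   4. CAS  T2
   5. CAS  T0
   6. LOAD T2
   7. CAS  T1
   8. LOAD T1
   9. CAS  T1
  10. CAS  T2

C

Simulating candidate C:
#1 T1 reads 4
#2 T2 reads 4
#3 T0 reads 4
#4 T2 CAS(4→5) writes; counter now 5
#5 T0 CAS(4→5) fails; counter now 5
#6 T2 reads 5
#7 T1 CAS(4→5) fails; counter now 5
#8 T1 reads 5
#9 T1 CAS(5→6) writes; counter now 6
#10 T2 CAS(5→6) fails; counter now 6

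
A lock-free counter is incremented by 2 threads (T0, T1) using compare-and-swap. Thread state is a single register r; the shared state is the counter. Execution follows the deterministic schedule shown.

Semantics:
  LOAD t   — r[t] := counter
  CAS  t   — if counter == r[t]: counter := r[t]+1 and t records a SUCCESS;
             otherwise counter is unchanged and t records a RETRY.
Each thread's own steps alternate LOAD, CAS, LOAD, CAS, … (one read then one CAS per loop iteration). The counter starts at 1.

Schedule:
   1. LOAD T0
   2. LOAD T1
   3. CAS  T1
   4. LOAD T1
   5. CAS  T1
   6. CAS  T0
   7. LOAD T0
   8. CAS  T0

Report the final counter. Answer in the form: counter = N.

1. LOAD T0 → mem=1 r[T0]=1 [LOAD]
2. LOAD T1 → mem=1 r[T1]=1 [LOAD]
3. CAS T1 → mem=2 r[T1]=1 [OK]
4. LOAD T1 → mem=2 r[T1]=2 [LOAD]
5. CAS T1 → mem=3 r[T1]=2 [OK]
6. CAS T0 → mem=3 r[T0]=1 [RETRY]
7. LOAD T0 → mem=3 r[T0]=3 [LOAD]
8. CAS T0 → mem=4 r[T0]=3 [OK]

counter = 4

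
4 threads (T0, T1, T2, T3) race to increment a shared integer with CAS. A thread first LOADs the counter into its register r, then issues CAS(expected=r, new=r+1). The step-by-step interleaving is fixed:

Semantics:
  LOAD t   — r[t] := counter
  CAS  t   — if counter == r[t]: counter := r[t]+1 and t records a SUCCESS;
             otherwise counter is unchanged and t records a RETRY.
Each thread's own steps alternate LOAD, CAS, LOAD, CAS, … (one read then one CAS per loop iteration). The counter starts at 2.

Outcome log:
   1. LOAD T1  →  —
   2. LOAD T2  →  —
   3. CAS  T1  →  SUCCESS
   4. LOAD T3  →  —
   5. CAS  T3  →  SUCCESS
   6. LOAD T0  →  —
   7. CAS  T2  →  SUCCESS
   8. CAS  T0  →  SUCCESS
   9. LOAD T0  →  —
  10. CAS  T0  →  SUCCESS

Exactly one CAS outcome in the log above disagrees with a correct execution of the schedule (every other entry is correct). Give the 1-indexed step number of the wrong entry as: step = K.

step = 7

Reference trace:
T1 LOAD — after: cnt=2, r=2 — load
T2 LOAD — after: cnt=2, r=2 — load
T1 CAS — after: cnt=3, r=2 — ok
T3 LOAD — after: cnt=3, r=3 — load
T3 CAS — after: cnt=4, r=3 — ok
T0 LOAD — after: cnt=4, r=4 — load
T2 CAS — after: cnt=4, r=2 — retry
T0 CAS — after: cnt=5, r=4 — ok
T0 LOAD — after: cnt=5, r=5 — load
T0 CAS — after: cnt=6, r=5 — ok
Log disagrees first at step 7.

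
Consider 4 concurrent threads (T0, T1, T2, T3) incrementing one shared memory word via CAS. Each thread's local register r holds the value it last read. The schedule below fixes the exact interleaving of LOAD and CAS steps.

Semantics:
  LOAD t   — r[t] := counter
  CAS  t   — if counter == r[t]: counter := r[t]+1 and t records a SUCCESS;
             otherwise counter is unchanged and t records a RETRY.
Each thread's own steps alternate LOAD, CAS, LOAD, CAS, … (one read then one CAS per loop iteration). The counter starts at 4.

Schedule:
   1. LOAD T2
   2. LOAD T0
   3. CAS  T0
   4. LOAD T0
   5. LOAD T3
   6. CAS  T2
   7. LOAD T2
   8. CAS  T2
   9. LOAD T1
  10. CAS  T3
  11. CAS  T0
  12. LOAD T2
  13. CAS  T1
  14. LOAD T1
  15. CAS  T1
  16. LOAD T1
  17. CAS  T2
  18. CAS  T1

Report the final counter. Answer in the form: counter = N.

#1 T2 reads 4
#2 T0 reads 4
#3 T0 CAS(4→5) writes; counter now 5
#4 T0 reads 5
#5 T3 reads 5
#6 T2 CAS(4→5) fails; counter now 5
#7 T2 reads 5
#8 T2 CAS(5→6) writes; counter now 6
#9 T1 reads 6
#10 T3 CAS(5→6) fails; counter now 6
#11 T0 CAS(5→6) fails; counter now 6
#12 T2 reads 6
#13 T1 CAS(6→7) writes; counter now 7
#14 T1 reads 7
#15 T1 CAS(7→8) writes; counter now 8
#16 T1 reads 8
#17 T2 CAS(6→7) fails; counter now 8
#18 T1 CAS(8→9) writes; counter now 9

counter = 9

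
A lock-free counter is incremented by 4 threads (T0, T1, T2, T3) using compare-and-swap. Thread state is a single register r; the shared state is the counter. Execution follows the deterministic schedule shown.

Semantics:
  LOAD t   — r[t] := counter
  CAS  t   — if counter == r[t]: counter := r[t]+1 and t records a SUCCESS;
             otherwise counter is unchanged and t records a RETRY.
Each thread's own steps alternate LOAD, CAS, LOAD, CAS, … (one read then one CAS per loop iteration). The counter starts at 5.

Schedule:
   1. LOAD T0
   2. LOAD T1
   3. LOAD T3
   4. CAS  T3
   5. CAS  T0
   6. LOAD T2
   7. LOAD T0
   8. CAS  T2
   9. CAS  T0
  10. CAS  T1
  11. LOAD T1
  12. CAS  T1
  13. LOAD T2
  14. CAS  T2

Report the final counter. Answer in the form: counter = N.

1. LOAD T0 → mem=5 r[T0]=5 [LOAD]
2. LOAD T1 → mem=5 r[T1]=5 [LOAD]
3. LOAD T3 → mem=5 r[T3]=5 [LOAD]
4. CAS T3 → mem=6 r[T3]=5 [OK]
5. CAS T0 → mem=6 r[T0]=5 [RETRY]
6. LOAD T2 → mem=6 r[T2]=6 [LOAD]
7. LOAD T0 → mem=6 r[T0]=6 [LOAD]
8. CAS T2 → mem=7 r[T2]=6 [OK]
9. CAS T0 → mem=7 r[T0]=6 [RETRY]
10. CAS T1 → mem=7 r[T1]=5 [RETRY]
11. LOAD T1 → mem=7 r[T1]=7 [LOAD]
12. CAS T1 → mem=8 r[T1]=7 [OK]
13. LOAD T2 → mem=8 r[T2]=8 [LOAD]
14. CAS T2 → mem=9 r[T2]=8 [OK]

counter = 9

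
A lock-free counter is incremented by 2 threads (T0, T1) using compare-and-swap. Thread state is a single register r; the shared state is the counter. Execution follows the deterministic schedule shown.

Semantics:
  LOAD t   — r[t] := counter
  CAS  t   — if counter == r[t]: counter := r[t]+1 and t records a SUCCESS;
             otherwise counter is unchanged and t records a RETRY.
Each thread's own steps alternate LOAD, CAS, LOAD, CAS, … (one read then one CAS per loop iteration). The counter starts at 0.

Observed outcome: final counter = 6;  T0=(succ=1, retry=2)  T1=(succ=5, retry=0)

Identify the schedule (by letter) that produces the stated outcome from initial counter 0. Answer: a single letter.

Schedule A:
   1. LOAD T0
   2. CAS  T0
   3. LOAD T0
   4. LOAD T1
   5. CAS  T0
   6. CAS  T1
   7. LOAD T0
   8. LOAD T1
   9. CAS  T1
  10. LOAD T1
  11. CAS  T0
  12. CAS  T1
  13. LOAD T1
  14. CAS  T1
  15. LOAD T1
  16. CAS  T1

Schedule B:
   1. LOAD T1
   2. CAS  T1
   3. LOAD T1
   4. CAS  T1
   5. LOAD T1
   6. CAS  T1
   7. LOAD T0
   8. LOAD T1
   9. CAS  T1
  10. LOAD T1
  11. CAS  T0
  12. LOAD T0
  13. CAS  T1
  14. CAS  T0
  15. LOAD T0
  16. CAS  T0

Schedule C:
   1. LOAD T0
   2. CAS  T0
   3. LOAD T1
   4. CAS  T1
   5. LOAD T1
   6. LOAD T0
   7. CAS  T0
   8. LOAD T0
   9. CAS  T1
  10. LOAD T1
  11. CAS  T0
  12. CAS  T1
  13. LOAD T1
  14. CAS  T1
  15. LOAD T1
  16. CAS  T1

Run B:
[1] T1.load  rd  (counter 0, T1.r 0)
[2] T1.cas  hit  (counter 1, T1.r 0)
[3] T1.load  rd  (counter 1, T1.r 1)
[4] T1.cas  hit  (counter 2, T1.r 1)
[5] T1.load  rd  (counter 2, T1.r 2)
[6] T1.cas  hit  (counter 3, T1.r 2)
[7] T0.load  rd  (counter 3, T0.r 3)
[8] T1.load  rd  (counter 3, T1.r 3)
[9] T1.cas  hit  (counter 4, T1.r 3)
[10] T1.load  rd  (counter 4, T1.r 4)
[11] T0.cas  miss  (counter 4, T0.r 3)
[12] T0.load  rd  (counter 4, T0.r 4)
[13] T1.cas  hit  (counter 5, T1.r 4)
[14] T0.cas  miss  (counter 5, T0.r 4)
[15] T0.load  rd  (counter 5, T0.r 5)
[16] T0.cas  hit  (counter 6, T0.r 5)

B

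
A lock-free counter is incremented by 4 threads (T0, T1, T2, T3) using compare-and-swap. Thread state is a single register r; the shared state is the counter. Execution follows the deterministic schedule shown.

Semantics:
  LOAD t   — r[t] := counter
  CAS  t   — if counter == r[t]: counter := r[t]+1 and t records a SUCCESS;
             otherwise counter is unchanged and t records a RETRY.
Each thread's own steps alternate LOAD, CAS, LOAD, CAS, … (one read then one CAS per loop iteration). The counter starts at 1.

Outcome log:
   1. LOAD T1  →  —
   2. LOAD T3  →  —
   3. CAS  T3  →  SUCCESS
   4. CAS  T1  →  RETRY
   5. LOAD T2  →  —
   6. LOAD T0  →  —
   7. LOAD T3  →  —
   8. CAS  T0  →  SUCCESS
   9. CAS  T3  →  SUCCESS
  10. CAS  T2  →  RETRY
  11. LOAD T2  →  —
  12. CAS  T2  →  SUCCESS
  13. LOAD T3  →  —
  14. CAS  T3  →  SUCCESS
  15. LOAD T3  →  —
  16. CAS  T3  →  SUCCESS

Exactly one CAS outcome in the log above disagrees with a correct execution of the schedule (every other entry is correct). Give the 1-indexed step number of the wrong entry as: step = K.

Reference trace:
T1 LOAD — after: cnt=1, r=1 — load
T3 LOAD — after: cnt=1, r=1 — load
T3 CAS — after: cnt=2, r=1 — ok
T1 CAS — after: cnt=2, r=1 — retry
T2 LOAD — after: cnt=2, r=2 — load
T0 LOAD — after: cnt=2, r=2 — load
T3 LOAD — after: cnt=2, r=2 — load
T0 CAS — after: cnt=3, r=2 — ok
T3 CAS — after: cnt=3, r=2 — retry
T2 CAS — after: cnt=3, r=2 — retry
T2 LOAD — after: cnt=3, r=3 — load
T2 CAS — after: cnt=4, r=3 — ok
T3 LOAD — after: cnt=4, r=4 — load
T3 CAS — after: cnt=5, r=4 — ok
T3 LOAD — after: cnt=5, r=5 — load
T3 CAS — after: cnt=6, r=5 — ok
Flip is step 9.

step = 9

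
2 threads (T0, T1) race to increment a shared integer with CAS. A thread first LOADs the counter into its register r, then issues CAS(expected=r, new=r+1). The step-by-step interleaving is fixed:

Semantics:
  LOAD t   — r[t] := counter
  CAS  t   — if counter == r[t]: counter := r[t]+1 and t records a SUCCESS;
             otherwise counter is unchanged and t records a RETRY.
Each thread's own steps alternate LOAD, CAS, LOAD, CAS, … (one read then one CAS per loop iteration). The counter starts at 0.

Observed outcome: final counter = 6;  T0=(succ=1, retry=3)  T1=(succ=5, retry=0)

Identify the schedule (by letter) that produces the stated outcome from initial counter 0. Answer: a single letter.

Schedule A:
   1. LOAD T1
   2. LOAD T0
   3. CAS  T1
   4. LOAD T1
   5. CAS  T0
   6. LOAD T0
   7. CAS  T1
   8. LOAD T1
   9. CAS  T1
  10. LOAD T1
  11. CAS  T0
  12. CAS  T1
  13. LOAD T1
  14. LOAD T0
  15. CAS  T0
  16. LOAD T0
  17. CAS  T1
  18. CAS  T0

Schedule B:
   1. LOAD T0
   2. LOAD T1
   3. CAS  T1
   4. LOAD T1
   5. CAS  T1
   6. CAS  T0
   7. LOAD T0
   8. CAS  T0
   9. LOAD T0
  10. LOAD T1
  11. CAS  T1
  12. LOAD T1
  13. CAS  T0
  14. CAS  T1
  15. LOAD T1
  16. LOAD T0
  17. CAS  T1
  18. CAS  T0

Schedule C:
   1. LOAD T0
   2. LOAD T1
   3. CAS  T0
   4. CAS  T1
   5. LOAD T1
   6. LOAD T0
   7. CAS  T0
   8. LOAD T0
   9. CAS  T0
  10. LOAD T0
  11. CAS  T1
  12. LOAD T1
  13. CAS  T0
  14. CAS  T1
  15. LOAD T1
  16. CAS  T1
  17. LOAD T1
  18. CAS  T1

Run B:
   1) LOAD T0:  M=0  r_T0=0
   2) LOAD T1:  M=0  r_T1=0
   3) CAS  T1:  M=1  r_T1=0 ✓
   4) LOAD T1:  M=1  r_T1=1
   5) CAS  T1:  M=2  r_T1=1 ✓
   6) CAS  T0:  M=2  r_T0=0 ✗
   7) LOAD T0:  M=2  r_T0=2
   8) CAS  T0:  M=3  r_T0=2 ✓
   9) LOAD T0:  M=3  r_T0=3
  10) LOAD T1:  M=3  r_T1=3
  11) CAS  T1:  M=4  r_T1=3 ✓
  12) LOAD T1:  M=4  r_T1=4
  13) CAS  T0:  M=4  r_T0=3 ✗
  14) CAS  T1:  M=5  r_T1=4 ✓
  15) LOAD T1:  M=5  r_T1=5
  16) LOAD T0:  M=5  r_T0=5
  17) CAS  T1:  M=6  r_T1=5 ✓
  18) CAS  T0:  M=6  r_T0=5 ✗

B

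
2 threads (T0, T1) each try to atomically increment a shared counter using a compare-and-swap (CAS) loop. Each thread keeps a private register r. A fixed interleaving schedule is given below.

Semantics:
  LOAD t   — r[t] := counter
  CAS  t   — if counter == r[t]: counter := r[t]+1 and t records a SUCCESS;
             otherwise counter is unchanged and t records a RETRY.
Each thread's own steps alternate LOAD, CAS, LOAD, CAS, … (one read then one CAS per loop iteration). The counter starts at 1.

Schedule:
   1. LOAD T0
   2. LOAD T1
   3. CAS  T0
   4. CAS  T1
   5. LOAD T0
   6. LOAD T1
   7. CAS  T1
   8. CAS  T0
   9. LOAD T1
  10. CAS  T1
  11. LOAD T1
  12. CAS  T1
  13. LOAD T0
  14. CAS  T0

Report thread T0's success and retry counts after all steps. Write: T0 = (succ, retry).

step 1: T0 LOAD ⇒ load; ctr=1 reg=1
step 2: T1 LOAD ⇒ load; ctr=1 reg=1
step 3: T0 CAS ⇒ ok; ctr=2 reg=1
step 4: T1 CAS ⇒ retry; ctr=2 reg=1
step 5: T0 LOAD ⇒ load; ctr=2 reg=2
step 6: T1 LOAD ⇒ load; ctr=2 reg=2
step 7: T1 CAS ⇒ ok; ctr=3 reg=2
step 8: T0 CAS ⇒ retry; ctr=3 reg=2
step 9: T1 LOAD ⇒ load; ctr=3 reg=3
step 10: T1 CAS ⇒ ok; ctr=4 reg=3
step 11: T1 LOAD ⇒ load; ctr=4 reg=4
step 12: T1 CAS ⇒ ok; ctr=5 reg=4
step 13: T0 LOAD ⇒ load; ctr=5 reg=5
step 14: T0 CAS ⇒ ok; ctr=6 reg=5

T0 = (2, 1)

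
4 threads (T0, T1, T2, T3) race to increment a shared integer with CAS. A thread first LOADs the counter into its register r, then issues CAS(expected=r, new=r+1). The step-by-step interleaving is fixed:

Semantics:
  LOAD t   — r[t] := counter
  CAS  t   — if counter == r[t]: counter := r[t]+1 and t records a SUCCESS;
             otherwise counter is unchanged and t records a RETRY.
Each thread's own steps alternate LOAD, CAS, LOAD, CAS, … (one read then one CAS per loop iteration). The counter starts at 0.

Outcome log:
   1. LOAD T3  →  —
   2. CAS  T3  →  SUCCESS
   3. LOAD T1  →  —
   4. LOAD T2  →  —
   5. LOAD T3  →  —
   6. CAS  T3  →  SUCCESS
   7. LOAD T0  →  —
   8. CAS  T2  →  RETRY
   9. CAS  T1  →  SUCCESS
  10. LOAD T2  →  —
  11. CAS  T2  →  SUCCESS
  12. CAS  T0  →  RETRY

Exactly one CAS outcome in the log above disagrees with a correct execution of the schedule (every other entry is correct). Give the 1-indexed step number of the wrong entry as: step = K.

step = 9

Re-executing:
1. LOAD T3 → mem=0 r[T3]=0 [LOAD]
2. CAS T3 → mem=1 r[T3]=0 [OK]
3. LOAD T1 → mem=1 r[T1]=1 [LOAD]
4. LOAD T2 → mem=1 r[T2]=1 [LOAD]
5. LOAD T3 → mem=1 r[T3]=1 [LOAD]
6. CAS T3 → mem=2 r[T3]=1 [OK]
7. LOAD T0 → mem=2 r[T0]=2 [LOAD]
8. CAS T2 → mem=2 r[T2]=1 [RETRY]
9. CAS T1 → mem=2 r[T1]=1 [RETRY]
10. LOAD T2 → mem=2 r[T2]=2 [LOAD]
11. CAS T2 → mem=3 r[T2]=2 [OK]
12. CAS T0 → mem=3 r[T0]=2 [RETRY]
Log disagrees first at step 9.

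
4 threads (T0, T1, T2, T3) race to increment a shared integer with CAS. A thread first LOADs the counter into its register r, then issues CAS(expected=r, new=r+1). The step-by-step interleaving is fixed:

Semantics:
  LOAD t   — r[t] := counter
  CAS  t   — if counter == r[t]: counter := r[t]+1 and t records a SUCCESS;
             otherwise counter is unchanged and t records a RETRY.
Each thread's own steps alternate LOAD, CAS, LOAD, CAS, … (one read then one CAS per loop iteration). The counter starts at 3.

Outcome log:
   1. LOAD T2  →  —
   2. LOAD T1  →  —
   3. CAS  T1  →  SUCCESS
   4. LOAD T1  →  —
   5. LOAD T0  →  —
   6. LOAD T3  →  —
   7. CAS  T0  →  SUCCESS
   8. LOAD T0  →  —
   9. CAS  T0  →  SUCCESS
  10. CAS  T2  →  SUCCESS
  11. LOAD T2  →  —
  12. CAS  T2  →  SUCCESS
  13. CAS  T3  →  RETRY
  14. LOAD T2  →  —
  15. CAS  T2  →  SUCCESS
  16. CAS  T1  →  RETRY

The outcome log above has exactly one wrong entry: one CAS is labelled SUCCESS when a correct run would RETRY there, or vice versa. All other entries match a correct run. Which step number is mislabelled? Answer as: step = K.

step = 10

Reference trace:
T2 LOAD — after: cnt=3, r=3 — load
T1 LOAD — after: cnt=3, r=3 — load
T1 CAS — after: cnt=4, r=3 — ok
T1 LOAD — after: cnt=4, r=4 — load
T0 LOAD — after: cnt=4, r=4 — load
T3 LOAD — after: cnt=4, r=4 — load
T0 CAS — after: cnt=5, r=4 — ok
T0 LOAD — after: cnt=5, r=5 — load
T0 CAS — after: cnt=6, r=5 — ok
T2 CAS — after: cnt=6, r=3 — retry
T2 LOAD — after: cnt=6, r=6 — load
T2 CAS — after: cnt=7, r=6 — ok
T3 CAS — after: cnt=7, r=4 — retry
T2 LOAD — after: cnt=7, r=7 — load
T2 CAS — after: cnt=8, r=7 — ok
T1 CAS — after: cnt=8, r=4 — retry
Log disagrees first at step 10.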